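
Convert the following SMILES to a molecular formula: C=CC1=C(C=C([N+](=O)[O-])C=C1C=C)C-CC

C13H15NO2

Heavy atoms from the SMILES: 13 C, 1 N, 2 O.
Implicit hydrogens by atom environment:
  4 × C: 2 H each → 8
  4 × C (aromatic): no H
  2 × C (aromatic): 1 H each → 2
  2 × C: 1 H each → 2
  1 × C: 3 H
  1 × N (charge +1): no H
  1 × O: no H
  1 × O (charge -1): no H
  Total hydrogens = 15.
Molecular formula: C13H15NO2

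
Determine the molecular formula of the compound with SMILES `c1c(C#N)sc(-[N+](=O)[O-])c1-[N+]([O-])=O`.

C5HN3O4S

Heavy atoms from the SMILES: 5 C, 3 N, 4 O, 1 S.
Implicit hydrogens by atom environment:
  3 × C (aromatic): no H
  2 × N (charge +1): no H
  2 × O: no H
  2 × O (charge -1): no H
  1 × C (aromatic): 1 H
  1 × C: no H
  1 × N: no H
  1 × S (aromatic): no H
  Total hydrogens = 1.
Molecular formula: C5HN3O4S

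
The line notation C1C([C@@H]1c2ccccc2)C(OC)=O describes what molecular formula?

Heavy atoms from the SMILES: 11 C, 2 O.
Implicit hydrogens by atom environment:
  5 × C (aromatic): 1 H each → 5
  2 × C: 1 H each → 2
  2 × O: no H
  1 × C: 3 H
  1 × C: 2 H
  1 × C: no H
  1 × C (aromatic): no H
  Total hydrogens = 12.
Molecular formula: C11H12O2

C11H12O2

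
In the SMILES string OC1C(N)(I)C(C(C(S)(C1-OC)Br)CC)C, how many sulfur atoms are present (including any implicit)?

1

The symbol for sulfur appears 1 time in the SMILES.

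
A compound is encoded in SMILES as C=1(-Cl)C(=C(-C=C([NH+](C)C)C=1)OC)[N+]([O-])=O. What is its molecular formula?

C9H12ClN2O3+

Heavy atoms from the SMILES: 9 C, 1 Cl, 2 N, 3 O.
Implicit hydrogens by atom environment:
  4 × C (aromatic): no H
  3 × C: 3 H each → 9
  2 × C (aromatic): 1 H each → 2
  2 × O: no H
  1 × Cl: no H
  1 × N (charge +1): 1 H
  1 × N (charge +1): no H
  1 × O (charge -1): no H
  Total hydrogens = 12.
Net charge +1.
Molecular formula: C9H12ClN2O3+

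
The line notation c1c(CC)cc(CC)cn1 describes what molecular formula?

Heavy atoms from the SMILES: 9 C, 1 N.
Implicit hydrogens by atom environment:
  3 × C (aromatic): 1 H each → 3
  2 × C: 3 H each → 6
  2 × C: 2 H each → 4
  2 × C (aromatic): no H
  1 × N (aromatic): no H
  Total hydrogens = 13.
Molecular formula: C9H13N

C9H13N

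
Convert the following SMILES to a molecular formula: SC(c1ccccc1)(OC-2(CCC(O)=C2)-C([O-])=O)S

C13H13O4S2-

Heavy atoms from the SMILES: 13 C, 4 O, 2 S.
Implicit hydrogens by atom environment:
  5 × C (aromatic): 1 H each → 5
  4 × C: no H
  2 × C: 2 H each → 4
  2 × O: no H
  2 × S: 1 H each → 2
  1 × C: 1 H
  1 × C (aromatic): no H
  1 × O: 1 H
  1 × O (charge -1): no H
  Total hydrogens = 13.
Net charge -1.
Molecular formula: C13H13O4S2-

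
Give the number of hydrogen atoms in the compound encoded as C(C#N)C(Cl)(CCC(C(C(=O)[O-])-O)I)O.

10

Hydrogens are implicit in SMILES; fill each atom to its normal valence:
  3 × C: 2 H each → 6
  3 × C: no H
  2 × C: 1 H each → 2
  2 × O: 1 H each → 2
  1 × Cl: no H
  1 × I: no H
  1 × N: no H
  1 × O: no H
  1 × O (charge -1): no H
  Total hydrogens = 10.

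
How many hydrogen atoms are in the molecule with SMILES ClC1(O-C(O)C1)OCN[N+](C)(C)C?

16

Hydrogens are implicit in SMILES; fill each atom to its normal valence:
  3 × C: 3 H each → 9
  2 × C: 2 H each → 4
  2 × O: no H
  1 × C: 1 H
  1 × C: no H
  1 × Cl: no H
  1 × N: 1 H
  1 × N (charge +1): no H
  1 × O: 1 H
  Total hydrogens = 16.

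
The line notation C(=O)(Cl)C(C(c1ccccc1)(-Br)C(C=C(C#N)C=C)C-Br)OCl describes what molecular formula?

C16H13Br2Cl2NO2

Heavy atoms from the SMILES: 2 Br, 16 C, 2 Cl, 1 N, 2 O.
Implicit hydrogens by atom environment:
  5 × C (aromatic): 1 H each → 5
  4 × C: 1 H each → 4
  4 × C: no H
  2 × Br: no H
  2 × C: 2 H each → 4
  2 × Cl: no H
  2 × O: no H
  1 × C (aromatic): no H
  1 × N: no H
  Total hydrogens = 13.
Molecular formula: C16H13Br2Cl2NO2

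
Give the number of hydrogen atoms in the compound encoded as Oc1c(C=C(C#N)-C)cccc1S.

9

Hydrogens are implicit in SMILES; fill each atom to its normal valence:
  3 × C (aromatic): 1 H each → 3
  3 × C (aromatic): no H
  2 × C: no H
  1 × C: 3 H
  1 × C: 1 H
  1 × N: no H
  1 × O: 1 H
  1 × S: 1 H
  Total hydrogens = 9.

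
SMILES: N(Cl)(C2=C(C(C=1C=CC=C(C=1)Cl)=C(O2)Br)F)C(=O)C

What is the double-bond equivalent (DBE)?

Molecular formula from the SMILES: C12H7BrCl2FNO2.
DoU = (2C + 2 + N − H − X)/2 = (2·12 + 2 + 1 − 7 − 4)/2 = 16/2 = 8.
(Structurally: 2 ring(s) + 6 π bond(s) = 8.)

8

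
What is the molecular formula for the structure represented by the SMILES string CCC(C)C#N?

Heavy atoms from the SMILES: 5 C, 1 N.
Implicit hydrogens by atom environment:
  2 × C: 3 H each → 6
  1 × C: 2 H
  1 × C: 1 H
  1 × C: no H
  1 × N: no H
  Total hydrogens = 9.
Molecular formula: C5H9N

C5H9N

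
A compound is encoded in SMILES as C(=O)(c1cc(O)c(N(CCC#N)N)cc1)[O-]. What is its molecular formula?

C10H10N3O3-

Heavy atoms from the SMILES: 10 C, 3 N, 3 O.
Implicit hydrogens by atom environment:
  3 × C (aromatic): 1 H each → 3
  3 × C (aromatic): no H
  2 × C: 2 H each → 4
  2 × C: no H
  2 × N: no H
  1 × N: 2 H
  1 × O: 1 H
  1 × O: no H
  1 × O (charge -1): no H
  Total hydrogens = 10.
Net charge -1.
Molecular formula: C10H10N3O3-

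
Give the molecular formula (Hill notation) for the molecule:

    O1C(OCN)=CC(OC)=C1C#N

Heavy atoms from the SMILES: 7 C, 2 N, 3 O.
Implicit hydrogens by atom environment:
  3 × C (aromatic): no H
  2 × O: no H
  1 × C: 3 H
  1 × C: 2 H
  1 × C (aromatic): 1 H
  1 × C: no H
  1 × N: 2 H
  1 × N: no H
  1 × O (aromatic): no H
  Total hydrogens = 8.
Molecular formula: C7H8N2O3

C7H8N2O3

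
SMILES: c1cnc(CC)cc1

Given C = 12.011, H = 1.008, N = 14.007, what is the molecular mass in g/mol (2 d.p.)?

Molecular formula: C7H9N.
M = 7×12.011 + 9×1.008 + 1×14.007 = 107.16 g/mol.

107.16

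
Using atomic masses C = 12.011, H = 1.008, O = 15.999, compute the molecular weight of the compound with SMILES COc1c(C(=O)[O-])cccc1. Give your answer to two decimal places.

151.14

Molecular formula: C8H7O3-.
M = 8×12.011 + 7×1.008 + 3×15.999 = 151.14 g/mol.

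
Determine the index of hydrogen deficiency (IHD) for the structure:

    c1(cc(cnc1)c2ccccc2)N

Molecular formula from the SMILES: C11H10N2.
DoU = (2C + 2 + N − H − X)/2 = (2·11 + 2 + 2 − 10 − 0)/2 = 16/2 = 8.
(Structurally: 2 ring(s) + 6 π bond(s) = 8.)

8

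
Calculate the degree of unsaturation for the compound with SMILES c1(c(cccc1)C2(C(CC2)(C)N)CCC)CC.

5

Molecular formula from the SMILES: C16H25N.
DoU = (2C + 2 + N − H − X)/2 = (2·16 + 2 + 1 − 25 − 0)/2 = 10/2 = 5.
(Structurally: 2 ring(s) + 3 π bond(s) = 5.)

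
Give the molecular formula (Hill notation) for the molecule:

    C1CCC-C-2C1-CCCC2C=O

C11H18O

Heavy atoms from the SMILES: 11 C, 1 O.
Implicit hydrogens by atom environment:
  7 × C: 2 H each → 14
  4 × C: 1 H each → 4
  1 × O: no H
  Total hydrogens = 18.
Molecular formula: C11H18O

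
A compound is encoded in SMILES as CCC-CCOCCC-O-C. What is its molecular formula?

C9H20O2

Heavy atoms from the SMILES: 9 C, 2 O.
Implicit hydrogens by atom environment:
  7 × C: 2 H each → 14
  2 × C: 3 H each → 6
  2 × O: no H
  Total hydrogens = 20.
Molecular formula: C9H20O2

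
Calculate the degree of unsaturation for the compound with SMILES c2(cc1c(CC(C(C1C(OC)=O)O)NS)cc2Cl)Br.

6

Molecular formula from the SMILES: C12H13BrClNO3S.
DoU = (2C + 2 + N − H − X)/2 = (2·12 + 2 + 1 − 13 − 2)/2 = 12/2 = 6.
(Structurally: 2 ring(s) + 4 π bond(s) = 6.)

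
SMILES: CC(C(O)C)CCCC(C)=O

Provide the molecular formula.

C9H18O2

Heavy atoms from the SMILES: 9 C, 2 O.
Implicit hydrogens by atom environment:
  3 × C: 3 H each → 9
  3 × C: 2 H each → 6
  2 × C: 1 H each → 2
  1 × C: no H
  1 × O: 1 H
  1 × O: no H
  Total hydrogens = 18.
Molecular formula: C9H18O2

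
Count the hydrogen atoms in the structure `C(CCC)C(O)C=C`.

Hydrogens are implicit in SMILES; fill each atom to its normal valence:
  4 × C: 2 H each → 8
  2 × C: 1 H each → 2
  1 × C: 3 H
  1 × O: 1 H
  Total hydrogens = 14.

14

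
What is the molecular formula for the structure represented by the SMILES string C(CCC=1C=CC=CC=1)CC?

C11H16

Heavy atoms from the SMILES: 11 C.
Implicit hydrogens by atom environment:
  5 × C (aromatic): 1 H each → 5
  4 × C: 2 H each → 8
  1 × C: 3 H
  1 × C (aromatic): no H
  Total hydrogens = 16.
Molecular formula: C11H16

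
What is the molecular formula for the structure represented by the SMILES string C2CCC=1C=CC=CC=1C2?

Heavy atoms from the SMILES: 10 C.
Implicit hydrogens by atom environment:
  4 × C: 2 H each → 8
  4 × C (aromatic): 1 H each → 4
  2 × C (aromatic): no H
  Total hydrogens = 12.
Molecular formula: C10H12

C10H12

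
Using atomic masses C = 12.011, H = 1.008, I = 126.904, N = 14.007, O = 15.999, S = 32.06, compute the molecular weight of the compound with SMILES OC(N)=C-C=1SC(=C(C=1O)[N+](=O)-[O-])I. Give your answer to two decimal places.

328.08

Molecular formula: C6H5IN2O4S.
M = 6×12.011 + 5×1.008 + 1×126.904 + 2×14.007 + 4×15.999 + 1×32.06 = 328.08 g/mol.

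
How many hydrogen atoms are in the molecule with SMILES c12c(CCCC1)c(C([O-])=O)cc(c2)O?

11

Hydrogens are implicit in SMILES; fill each atom to its normal valence:
  4 × C: 2 H each → 8
  4 × C (aromatic): no H
  2 × C (aromatic): 1 H each → 2
  1 × C: no H
  1 × O: 1 H
  1 × O: no H
  1 × O (charge -1): no H
  Total hydrogens = 11.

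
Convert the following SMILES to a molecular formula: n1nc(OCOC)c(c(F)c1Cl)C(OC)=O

C8H8ClFN2O4

Heavy atoms from the SMILES: 8 C, 1 Cl, 1 F, 2 N, 4 O.
Implicit hydrogens by atom environment:
  4 × C (aromatic): no H
  4 × O: no H
  2 × C: 3 H each → 6
  2 × N (aromatic): no H
  1 × C: 2 H
  1 × C: no H
  1 × Cl: no H
  1 × F: no H
  Total hydrogens = 8.
Molecular formula: C8H8ClFN2O4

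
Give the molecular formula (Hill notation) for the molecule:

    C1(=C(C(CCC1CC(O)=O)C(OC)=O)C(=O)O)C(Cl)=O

Heavy atoms from the SMILES: 12 C, 1 Cl, 7 O.
Implicit hydrogens by atom environment:
  6 × C: no H
  5 × O: no H
  3 × C: 2 H each → 6
  2 × C: 1 H each → 2
  2 × O: 1 H each → 2
  1 × C: 3 H
  1 × Cl: no H
  Total hydrogens = 13.
Molecular formula: C12H13ClO7

C12H13ClO7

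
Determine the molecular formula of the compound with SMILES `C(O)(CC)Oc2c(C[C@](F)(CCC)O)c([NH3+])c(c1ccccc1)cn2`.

C19H26FN2O3+

Heavy atoms from the SMILES: 19 C, 1 F, 2 N, 3 O.
Implicit hydrogens by atom environment:
  6 × C (aromatic): 1 H each → 6
  5 × C (aromatic): no H
  4 × C: 2 H each → 8
  2 × C: 3 H each → 6
  2 × O: 1 H each → 2
  1 × C: 1 H
  1 × C: no H
  1 × F: no H
  1 × N (charge +1): 3 H
  1 × N (aromatic): no H
  1 × O: no H
  Total hydrogens = 26.
Net charge +1.
Molecular formula: C19H26FN2O3+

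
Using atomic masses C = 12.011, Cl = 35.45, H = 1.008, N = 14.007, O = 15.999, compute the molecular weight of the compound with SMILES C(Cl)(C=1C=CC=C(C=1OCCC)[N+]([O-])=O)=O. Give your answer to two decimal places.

243.64

Molecular formula: C10H10ClNO4.
M = 10×12.011 + 1×35.45 + 10×1.008 + 1×14.007 + 4×15.999 = 243.64 g/mol.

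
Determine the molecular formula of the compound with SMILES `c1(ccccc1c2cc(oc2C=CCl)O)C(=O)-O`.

Heavy atoms from the SMILES: 13 C, 1 Cl, 4 O.
Implicit hydrogens by atom environment:
  5 × C (aromatic): 1 H each → 5
  5 × C (aromatic): no H
  2 × C: 1 H each → 2
  2 × O: 1 H each → 2
  1 × C: no H
  1 × Cl: no H
  1 × O (aromatic): no H
  1 × O: no H
  Total hydrogens = 9.
Molecular formula: C13H9ClO4

C13H9ClO4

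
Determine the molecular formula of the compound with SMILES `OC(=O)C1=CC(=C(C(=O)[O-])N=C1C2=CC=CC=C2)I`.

Heavy atoms from the SMILES: 13 C, 1 I, 1 N, 4 O.
Implicit hydrogens by atom environment:
  6 × C (aromatic): 1 H each → 6
  5 × C (aromatic): no H
  2 × C: no H
  2 × O: no H
  1 × I: no H
  1 × N (aromatic): no H
  1 × O: 1 H
  1 × O (charge -1): no H
  Total hydrogens = 7.
Net charge -1.
Molecular formula: C13H7INO4-

C13H7INO4-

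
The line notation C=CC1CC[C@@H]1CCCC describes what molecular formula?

C10H18

Heavy atoms from the SMILES: 10 C.
Implicit hydrogens by atom environment:
  6 × C: 2 H each → 12
  3 × C: 1 H each → 3
  1 × C: 3 H
  Total hydrogens = 18.
Molecular formula: C10H18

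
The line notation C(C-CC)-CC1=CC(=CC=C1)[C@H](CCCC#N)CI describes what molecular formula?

C17H24IN

Heavy atoms from the SMILES: 17 C, 1 I, 1 N.
Implicit hydrogens by atom environment:
  8 × C: 2 H each → 16
  4 × C (aromatic): 1 H each → 4
  2 × C (aromatic): no H
  1 × C: 3 H
  1 × C: 1 H
  1 × C: no H
  1 × I: no H
  1 × N: no H
  Total hydrogens = 24.
Molecular formula: C17H24IN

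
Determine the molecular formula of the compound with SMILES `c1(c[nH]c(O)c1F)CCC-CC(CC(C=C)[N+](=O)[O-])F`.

Heavy atoms from the SMILES: 13 C, 2 F, 2 N, 3 O.
Implicit hydrogens by atom environment:
  6 × C: 2 H each → 12
  3 × C: 1 H each → 3
  3 × C (aromatic): no H
  2 × F: no H
  1 × C (aromatic): 1 H
  1 × N (aromatic): 1 H
  1 × N (charge +1): no H
  1 × O: 1 H
  1 × O: no H
  1 × O (charge -1): no H
  Total hydrogens = 18.
Molecular formula: C13H18F2N2O3

C13H18F2N2O3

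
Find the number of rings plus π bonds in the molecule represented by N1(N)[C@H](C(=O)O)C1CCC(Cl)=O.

3

Molecular formula from the SMILES: C6H9ClN2O3.
DoU = (2C + 2 + N − H − X)/2 = (2·6 + 2 + 2 − 9 − 1)/2 = 6/2 = 3.
(Structurally: 1 ring(s) + 2 π bond(s) = 3.)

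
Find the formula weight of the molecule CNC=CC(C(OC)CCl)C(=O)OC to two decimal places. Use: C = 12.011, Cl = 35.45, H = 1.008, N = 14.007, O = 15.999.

221.68

Molecular formula: C9H16ClNO3.
M = 9×12.011 + 1×35.45 + 16×1.008 + 1×14.007 + 3×15.999 = 221.68 g/mol.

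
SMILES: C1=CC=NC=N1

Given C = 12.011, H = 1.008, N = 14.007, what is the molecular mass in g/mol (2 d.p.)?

80.09

Molecular formula: C4H4N2.
M = 4×12.011 + 4×1.008 + 2×14.007 = 80.09 g/mol.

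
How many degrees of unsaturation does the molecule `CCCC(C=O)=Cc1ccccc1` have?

Molecular formula from the SMILES: C12H14O.
DoU = (2C + 2 + N − H − X)/2 = (2·12 + 2 + 0 − 14 − 0)/2 = 12/2 = 6.
(Structurally: 1 ring(s) + 5 π bond(s) = 6.)

6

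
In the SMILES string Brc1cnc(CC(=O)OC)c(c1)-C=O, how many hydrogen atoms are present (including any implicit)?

8

Hydrogens are implicit in SMILES; fill each atom to its normal valence:
  3 × C (aromatic): no H
  3 × O: no H
  2 × C (aromatic): 1 H each → 2
  1 × Br: no H
  1 × C: 3 H
  1 × C: 2 H
  1 × C: 1 H
  1 × C: no H
  1 × N (aromatic): no H
  Total hydrogens = 8.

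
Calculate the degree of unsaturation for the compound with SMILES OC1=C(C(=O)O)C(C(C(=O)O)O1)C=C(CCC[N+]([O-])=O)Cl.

Molecular formula from the SMILES: C11H12ClNO8.
DoU = (2C + 2 + N − H − X)/2 = (2·11 + 2 + 1 − 12 − 1)/2 = 12/2 = 6.
(Structurally: 1 ring(s) + 5 π bond(s) = 6.)

6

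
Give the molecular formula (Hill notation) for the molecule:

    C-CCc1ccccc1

C9H12

Heavy atoms from the SMILES: 9 C.
Implicit hydrogens by atom environment:
  5 × C (aromatic): 1 H each → 5
  2 × C: 2 H each → 4
  1 × C: 3 H
  1 × C (aromatic): no H
  Total hydrogens = 12.
Molecular formula: C9H12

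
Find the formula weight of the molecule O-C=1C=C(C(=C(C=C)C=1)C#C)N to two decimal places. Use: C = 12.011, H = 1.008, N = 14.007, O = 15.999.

Molecular formula: C10H9NO.
M = 10×12.011 + 9×1.008 + 1×14.007 + 1×15.999 = 159.19 g/mol.

159.19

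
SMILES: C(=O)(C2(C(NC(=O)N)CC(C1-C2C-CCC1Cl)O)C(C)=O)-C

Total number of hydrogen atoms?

Hydrogens are implicit in SMILES; fill each atom to its normal valence:
  5 × C: 1 H each → 5
  4 × C: 2 H each → 8
  4 × C: no H
  3 × O: no H
  2 × C: 3 H each → 6
  1 × Cl: no H
  1 × N: 2 H
  1 × N: 1 H
  1 × O: 1 H
  Total hydrogens = 23.

23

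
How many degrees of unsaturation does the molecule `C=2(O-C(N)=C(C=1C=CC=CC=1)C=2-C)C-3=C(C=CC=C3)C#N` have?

13

Molecular formula from the SMILES: C18H14N2O.
DoU = (2C + 2 + N − H − X)/2 = (2·18 + 2 + 2 − 14 − 0)/2 = 26/2 = 13.
(Structurally: 3 ring(s) + 10 π bond(s) = 13.)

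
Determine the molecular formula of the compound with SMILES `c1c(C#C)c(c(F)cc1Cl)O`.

C8H4ClFO

Heavy atoms from the SMILES: 8 C, 1 Cl, 1 F, 1 O.
Implicit hydrogens by atom environment:
  4 × C (aromatic): no H
  2 × C (aromatic): 1 H each → 2
  1 × C: 1 H
  1 × C: no H
  1 × Cl: no H
  1 × F: no H
  1 × O: 1 H
  Total hydrogens = 4.
Molecular formula: C8H4ClFO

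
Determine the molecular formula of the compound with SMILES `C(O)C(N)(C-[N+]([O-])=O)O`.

C3H8N2O4

Heavy atoms from the SMILES: 3 C, 2 N, 4 O.
Implicit hydrogens by atom environment:
  2 × C: 2 H each → 4
  2 × O: 1 H each → 2
  1 × C: no H
  1 × N: 2 H
  1 × N (charge +1): no H
  1 × O: no H
  1 × O (charge -1): no H
  Total hydrogens = 8.
Molecular formula: C3H8N2O4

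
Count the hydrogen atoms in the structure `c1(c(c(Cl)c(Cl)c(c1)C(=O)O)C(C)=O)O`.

Hydrogens are implicit in SMILES; fill each atom to its normal valence:
  5 × C (aromatic): no H
  2 × C: no H
  2 × Cl: no H
  2 × O: 1 H each → 2
  2 × O: no H
  1 × C: 3 H
  1 × C (aromatic): 1 H
  Total hydrogens = 6.

6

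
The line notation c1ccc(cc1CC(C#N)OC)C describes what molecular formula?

Heavy atoms from the SMILES: 11 C, 1 N, 1 O.
Implicit hydrogens by atom environment:
  4 × C (aromatic): 1 H each → 4
  2 × C: 3 H each → 6
  2 × C (aromatic): no H
  1 × C: 2 H
  1 × C: 1 H
  1 × C: no H
  1 × N: no H
  1 × O: no H
  Total hydrogens = 13.
Molecular formula: C11H13NO

C11H13NO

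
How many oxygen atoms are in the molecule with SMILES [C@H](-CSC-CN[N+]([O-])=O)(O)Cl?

The symbol for oxygen appears 3 times in the SMILES.

3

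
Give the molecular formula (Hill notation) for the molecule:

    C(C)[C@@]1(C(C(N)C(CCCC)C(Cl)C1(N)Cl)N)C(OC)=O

Heavy atoms from the SMILES: 14 C, 2 Cl, 3 N, 2 O.
Implicit hydrogens by atom environment:
  4 × C: 2 H each → 8
  4 × C: 1 H each → 4
  3 × C: 3 H each → 9
  3 × C: no H
  3 × N: 2 H each → 6
  2 × Cl: no H
  2 × O: no H
  Total hydrogens = 27.
Molecular formula: C14H27Cl2N3O2

C14H27Cl2N3O2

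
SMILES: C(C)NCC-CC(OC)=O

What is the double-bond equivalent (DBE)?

Molecular formula from the SMILES: C7H15NO2.
DoU = (2C + 2 + N − H − X)/2 = (2·7 + 2 + 1 − 15 − 0)/2 = 2/2 = 1.
(Structurally: 0 ring(s) + 1 π bond(s) = 1.)

1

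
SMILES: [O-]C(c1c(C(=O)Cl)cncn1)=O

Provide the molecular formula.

C6H2ClN2O3-

Heavy atoms from the SMILES: 6 C, 1 Cl, 2 N, 3 O.
Implicit hydrogens by atom environment:
  2 × C (aromatic): 1 H each → 2
  2 × C (aromatic): no H
  2 × C: no H
  2 × N (aromatic): no H
  2 × O: no H
  1 × Cl: no H
  1 × O (charge -1): no H
  Total hydrogens = 2.
Net charge -1.
Molecular formula: C6H2ClN2O3-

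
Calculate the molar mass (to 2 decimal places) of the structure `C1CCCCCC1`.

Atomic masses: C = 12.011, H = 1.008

Molecular formula: C7H14.
M = 7×12.011 + 14×1.008 = 98.19 g/mol.

98.19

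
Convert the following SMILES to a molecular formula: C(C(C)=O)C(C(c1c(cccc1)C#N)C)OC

Heavy atoms from the SMILES: 14 C, 1 N, 2 O.
Implicit hydrogens by atom environment:
  4 × C (aromatic): 1 H each → 4
  3 × C: 3 H each → 9
  2 × C: 1 H each → 2
  2 × C (aromatic): no H
  2 × C: no H
  2 × O: no H
  1 × C: 2 H
  1 × N: no H
  Total hydrogens = 17.
Molecular formula: C14H17NO2

C14H17NO2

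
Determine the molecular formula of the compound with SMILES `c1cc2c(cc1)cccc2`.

C10H8

Heavy atoms from the SMILES: 10 C.
Implicit hydrogens by atom environment:
  8 × C (aromatic): 1 H each → 8
  2 × C (aromatic): no H
  Total hydrogens = 8.
Molecular formula: C10H8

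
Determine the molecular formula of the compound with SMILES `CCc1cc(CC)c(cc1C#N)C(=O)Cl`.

Heavy atoms from the SMILES: 12 C, 1 Cl, 1 N, 1 O.
Implicit hydrogens by atom environment:
  4 × C (aromatic): no H
  2 × C: 3 H each → 6
  2 × C: 2 H each → 4
  2 × C (aromatic): 1 H each → 2
  2 × C: no H
  1 × Cl: no H
  1 × N: no H
  1 × O: no H
  Total hydrogens = 12.
Molecular formula: C12H12ClNO

C12H12ClNO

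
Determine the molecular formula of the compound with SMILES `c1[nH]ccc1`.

Heavy atoms from the SMILES: 4 C, 1 N.
Implicit hydrogens by atom environment:
  4 × C (aromatic): 1 H each → 4
  1 × N (aromatic): 1 H
  Total hydrogens = 5.
Molecular formula: C4H5N

C4H5N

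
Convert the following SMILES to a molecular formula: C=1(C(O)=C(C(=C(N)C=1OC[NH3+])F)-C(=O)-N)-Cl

Heavy atoms from the SMILES: 8 C, 1 Cl, 1 F, 3 N, 3 O.
Implicit hydrogens by atom environment:
  6 × C (aromatic): no H
  2 × N: 2 H each → 4
  2 × O: no H
  1 × C: 2 H
  1 × C: no H
  1 × Cl: no H
  1 × F: no H
  1 × N (charge +1): 3 H
  1 × O: 1 H
  Total hydrogens = 10.
Net charge +1.
Molecular formula: C8H10ClFN3O3+

C8H10ClFN3O3+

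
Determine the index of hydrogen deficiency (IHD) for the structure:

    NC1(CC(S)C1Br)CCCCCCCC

Molecular formula from the SMILES: C12H24BrNS.
DoU = (2C + 2 + N − H − X)/2 = (2·12 + 2 + 1 − 24 − 1)/2 = 2/2 = 1.
(Structurally: 1 ring(s) + 0 π bond(s) = 1.)

1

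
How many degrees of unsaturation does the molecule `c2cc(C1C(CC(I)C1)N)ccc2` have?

Molecular formula from the SMILES: C11H14IN.
DoU = (2C + 2 + N − H − X)/2 = (2·11 + 2 + 1 − 14 − 1)/2 = 10/2 = 5.
(Structurally: 2 ring(s) + 3 π bond(s) = 5.)

5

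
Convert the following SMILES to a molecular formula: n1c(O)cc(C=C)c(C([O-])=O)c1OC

Heavy atoms from the SMILES: 9 C, 1 N, 4 O.
Implicit hydrogens by atom environment:
  4 × C (aromatic): no H
  2 × O: no H
  1 × C: 3 H
  1 × C: 2 H
  1 × C (aromatic): 1 H
  1 × C: 1 H
  1 × C: no H
  1 × N (aromatic): no H
  1 × O: 1 H
  1 × O (charge -1): no H
  Total hydrogens = 8.
Net charge -1.
Molecular formula: C9H8NO4-

C9H8NO4-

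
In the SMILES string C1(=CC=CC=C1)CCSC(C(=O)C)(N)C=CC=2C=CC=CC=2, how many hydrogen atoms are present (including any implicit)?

Hydrogens are implicit in SMILES; fill each atom to its normal valence:
  10 × C (aromatic): 1 H each → 10
  2 × C: 2 H each → 4
  2 × C: 1 H each → 2
  2 × C: no H
  2 × C (aromatic): no H
  1 × C: 3 H
  1 × N: 2 H
  1 × O: no H
  1 × S: no H
  Total hydrogens = 21.

21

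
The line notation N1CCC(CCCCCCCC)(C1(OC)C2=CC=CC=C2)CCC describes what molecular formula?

C22H37NO

Heavy atoms from the SMILES: 22 C, 1 N, 1 O.
Implicit hydrogens by atom environment:
  11 × C: 2 H each → 22
  5 × C (aromatic): 1 H each → 5
  3 × C: 3 H each → 9
  2 × C: no H
  1 × C (aromatic): no H
  1 × N: 1 H
  1 × O: no H
  Total hydrogens = 37.
Molecular formula: C22H37NO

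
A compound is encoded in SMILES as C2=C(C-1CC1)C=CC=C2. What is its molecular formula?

Heavy atoms from the SMILES: 9 C.
Implicit hydrogens by atom environment:
  5 × C (aromatic): 1 H each → 5
  2 × C: 2 H each → 4
  1 × C: 1 H
  1 × C (aromatic): no H
  Total hydrogens = 10.
Molecular formula: C9H10

C9H10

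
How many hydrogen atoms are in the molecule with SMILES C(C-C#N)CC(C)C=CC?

Hydrogens are implicit in SMILES; fill each atom to its normal valence:
  3 × C: 2 H each → 6
  3 × C: 1 H each → 3
  2 × C: 3 H each → 6
  1 × C: no H
  1 × N: no H
  Total hydrogens = 15.

15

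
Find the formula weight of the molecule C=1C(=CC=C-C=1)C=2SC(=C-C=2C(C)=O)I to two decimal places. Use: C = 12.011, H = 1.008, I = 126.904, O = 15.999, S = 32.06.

328.17

Molecular formula: C12H9IOS.
M = 12×12.011 + 9×1.008 + 1×126.904 + 1×15.999 + 1×32.06 = 328.17 g/mol.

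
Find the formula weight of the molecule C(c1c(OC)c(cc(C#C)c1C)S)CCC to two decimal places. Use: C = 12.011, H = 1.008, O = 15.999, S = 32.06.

234.36

Molecular formula: C14H18OS.
M = 14×12.011 + 18×1.008 + 1×15.999 + 1×32.06 = 234.36 g/mol.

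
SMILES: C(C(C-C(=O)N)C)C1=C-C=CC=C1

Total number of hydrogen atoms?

15

Hydrogens are implicit in SMILES; fill each atom to its normal valence:
  5 × C (aromatic): 1 H each → 5
  2 × C: 2 H each → 4
  1 × C: 3 H
  1 × C: 1 H
  1 × C: no H
  1 × C (aromatic): no H
  1 × N: 2 H
  1 × O: no H
  Total hydrogens = 15.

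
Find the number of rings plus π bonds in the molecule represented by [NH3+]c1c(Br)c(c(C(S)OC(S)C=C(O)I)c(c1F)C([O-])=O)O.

Molecular formula from the SMILES: C11H10BrFINO5S2.
DoU = (2C + 2 + N − H − X)/2 = (2·11 + 2 + 1 − 10 − 3)/2 = 12/2 = 6.
(Structurally: 1 ring(s) + 5 π bond(s) = 6.)

6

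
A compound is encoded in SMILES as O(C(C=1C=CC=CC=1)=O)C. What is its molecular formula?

C8H8O2

Heavy atoms from the SMILES: 8 C, 2 O.
Implicit hydrogens by atom environment:
  5 × C (aromatic): 1 H each → 5
  2 × O: no H
  1 × C: 3 H
  1 × C (aromatic): no H
  1 × C: no H
  Total hydrogens = 8.
Molecular formula: C8H8O2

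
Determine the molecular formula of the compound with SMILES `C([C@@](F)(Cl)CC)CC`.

C6H12ClF

Heavy atoms from the SMILES: 6 C, 1 Cl, 1 F.
Implicit hydrogens by atom environment:
  3 × C: 2 H each → 6
  2 × C: 3 H each → 6
  1 × C: no H
  1 × Cl: no H
  1 × F: no H
  Total hydrogens = 12.
Molecular formula: C6H12ClF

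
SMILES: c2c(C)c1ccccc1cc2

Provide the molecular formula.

C11H10

Heavy atoms from the SMILES: 11 C.
Implicit hydrogens by atom environment:
  7 × C (aromatic): 1 H each → 7
  3 × C (aromatic): no H
  1 × C: 3 H
  Total hydrogens = 10.
Molecular formula: C11H10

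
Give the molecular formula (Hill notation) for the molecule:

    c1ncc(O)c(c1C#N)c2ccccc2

C12H8N2O

Heavy atoms from the SMILES: 12 C, 2 N, 1 O.
Implicit hydrogens by atom environment:
  7 × C (aromatic): 1 H each → 7
  4 × C (aromatic): no H
  1 × C: no H
  1 × N (aromatic): no H
  1 × N: no H
  1 × O: 1 H
  Total hydrogens = 8.
Molecular formula: C12H8N2O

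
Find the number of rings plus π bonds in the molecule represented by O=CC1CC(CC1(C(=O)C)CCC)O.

Molecular formula from the SMILES: C11H18O3.
DoU = (2C + 2 + N − H − X)/2 = (2·11 + 2 + 0 − 18 − 0)/2 = 6/2 = 3.
(Structurally: 1 ring(s) + 2 π bond(s) = 3.)

3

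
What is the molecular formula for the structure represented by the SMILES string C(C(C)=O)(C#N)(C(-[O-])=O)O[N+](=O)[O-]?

Heavy atoms from the SMILES: 5 C, 2 N, 6 O.
Implicit hydrogens by atom environment:
  4 × C: no H
  4 × O: no H
  2 × O (charge -1): no H
  1 × C: 3 H
  1 × N (charge +1): no H
  1 × N: no H
  Total hydrogens = 3.
Net charge -1.
Molecular formula: C5H3N2O6-

C5H3N2O6-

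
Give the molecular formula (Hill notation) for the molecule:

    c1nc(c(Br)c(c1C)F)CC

C8H9BrFN

Heavy atoms from the SMILES: 1 Br, 8 C, 1 F, 1 N.
Implicit hydrogens by atom environment:
  4 × C (aromatic): no H
  2 × C: 3 H each → 6
  1 × Br: no H
  1 × C: 2 H
  1 × C (aromatic): 1 H
  1 × F: no H
  1 × N (aromatic): no H
  Total hydrogens = 9.
Molecular formula: C8H9BrFN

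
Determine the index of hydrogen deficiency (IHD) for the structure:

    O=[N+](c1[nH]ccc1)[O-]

Molecular formula from the SMILES: C4H4N2O2.
DoU = (2C + 2 + N − H − X)/2 = (2·4 + 2 + 2 − 4 − 0)/2 = 8/2 = 4.
(Structurally: 1 ring(s) + 3 π bond(s) = 4.)

4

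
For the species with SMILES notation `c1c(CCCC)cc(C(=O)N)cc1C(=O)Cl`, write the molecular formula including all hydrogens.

C12H14ClNO2

Heavy atoms from the SMILES: 12 C, 1 Cl, 1 N, 2 O.
Implicit hydrogens by atom environment:
  3 × C: 2 H each → 6
  3 × C (aromatic): 1 H each → 3
  3 × C (aromatic): no H
  2 × C: no H
  2 × O: no H
  1 × C: 3 H
  1 × Cl: no H
  1 × N: 2 H
  Total hydrogens = 14.
Molecular formula: C12H14ClNO2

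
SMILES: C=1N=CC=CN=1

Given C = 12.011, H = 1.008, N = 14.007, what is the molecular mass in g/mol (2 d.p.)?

Molecular formula: C4H4N2.
M = 4×12.011 + 4×1.008 + 2×14.007 = 80.09 g/mol.

80.09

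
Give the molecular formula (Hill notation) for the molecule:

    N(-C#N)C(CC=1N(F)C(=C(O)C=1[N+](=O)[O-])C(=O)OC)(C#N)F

Heavy atoms from the SMILES: 10 C, 2 F, 5 N, 5 O.
Implicit hydrogens by atom environment:
  4 × C (aromatic): no H
  4 × C: no H
  3 × O: no H
  2 × F: no H
  2 × N: no H
  1 × C: 3 H
  1 × C: 2 H
  1 × N: 1 H
  1 × N (aromatic): no H
  1 × N (charge +1): no H
  1 × O: 1 H
  1 × O (charge -1): no H
  Total hydrogens = 7.
Molecular formula: C10H7F2N5O5

C10H7F2N5O5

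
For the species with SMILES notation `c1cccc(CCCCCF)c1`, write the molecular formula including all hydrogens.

Heavy atoms from the SMILES: 11 C, 1 F.
Implicit hydrogens by atom environment:
  5 × C: 2 H each → 10
  5 × C (aromatic): 1 H each → 5
  1 × C (aromatic): no H
  1 × F: no H
  Total hydrogens = 15.
Molecular formula: C11H15F

C11H15F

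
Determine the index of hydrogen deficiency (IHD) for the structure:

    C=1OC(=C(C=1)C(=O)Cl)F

4

Molecular formula from the SMILES: C5H2ClFO2.
DoU = (2C + 2 + N − H − X)/2 = (2·5 + 2 + 0 − 2 − 2)/2 = 8/2 = 4.
(Structurally: 1 ring(s) + 3 π bond(s) = 4.)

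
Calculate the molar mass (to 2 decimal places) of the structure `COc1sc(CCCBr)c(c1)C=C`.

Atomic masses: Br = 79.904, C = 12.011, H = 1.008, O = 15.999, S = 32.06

Molecular formula: C10H13BrOS.
M = 1×79.904 + 10×12.011 + 13×1.008 + 1×15.999 + 1×32.06 = 261.18 g/mol.

261.18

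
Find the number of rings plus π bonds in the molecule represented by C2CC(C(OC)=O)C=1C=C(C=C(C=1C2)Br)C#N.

Molecular formula from the SMILES: C13H12BrNO2.
DoU = (2C + 2 + N − H − X)/2 = (2·13 + 2 + 1 − 12 − 1)/2 = 16/2 = 8.
(Structurally: 2 ring(s) + 6 π bond(s) = 8.)

8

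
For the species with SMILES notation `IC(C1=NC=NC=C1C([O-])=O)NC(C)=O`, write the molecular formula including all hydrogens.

Heavy atoms from the SMILES: 8 C, 1 I, 3 N, 3 O.
Implicit hydrogens by atom environment:
  2 × C (aromatic): 1 H each → 2
  2 × C (aromatic): no H
  2 × C: no H
  2 × N (aromatic): no H
  2 × O: no H
  1 × C: 3 H
  1 × C: 1 H
  1 × I: no H
  1 × N: 1 H
  1 × O (charge -1): no H
  Total hydrogens = 7.
Net charge -1.
Molecular formula: C8H7IN3O3-

C8H7IN3O3-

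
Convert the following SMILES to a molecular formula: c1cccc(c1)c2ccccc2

Heavy atoms from the SMILES: 12 C.
Implicit hydrogens by atom environment:
  10 × C (aromatic): 1 H each → 10
  2 × C (aromatic): no H
  Total hydrogens = 10.
Molecular formula: C12H10

C12H10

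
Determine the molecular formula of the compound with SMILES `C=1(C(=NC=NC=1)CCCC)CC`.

Heavy atoms from the SMILES: 10 C, 2 N.
Implicit hydrogens by atom environment:
  4 × C: 2 H each → 8
  2 × C: 3 H each → 6
  2 × C (aromatic): 1 H each → 2
  2 × C (aromatic): no H
  2 × N (aromatic): no H
  Total hydrogens = 16.
Molecular formula: C10H16N2

C10H16N2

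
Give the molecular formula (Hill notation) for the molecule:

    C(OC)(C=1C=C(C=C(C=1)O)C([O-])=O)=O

C9H7O5-

Heavy atoms from the SMILES: 9 C, 5 O.
Implicit hydrogens by atom environment:
  3 × C (aromatic): 1 H each → 3
  3 × C (aromatic): no H
  3 × O: no H
  2 × C: no H
  1 × C: 3 H
  1 × O: 1 H
  1 × O (charge -1): no H
  Total hydrogens = 7.
Net charge -1.
Molecular formula: C9H7O5-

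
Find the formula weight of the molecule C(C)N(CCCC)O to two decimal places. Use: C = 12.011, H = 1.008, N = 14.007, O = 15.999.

117.19

Molecular formula: C6H15NO.
M = 6×12.011 + 15×1.008 + 1×14.007 + 1×15.999 = 117.19 g/mol.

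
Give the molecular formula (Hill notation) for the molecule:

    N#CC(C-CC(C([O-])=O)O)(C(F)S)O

Heavy atoms from the SMILES: 7 C, 1 F, 1 N, 4 O, 1 S.
Implicit hydrogens by atom environment:
  3 × C: no H
  2 × C: 2 H each → 4
  2 × C: 1 H each → 2
  2 × O: 1 H each → 2
  1 × F: no H
  1 × N: no H
  1 × O: no H
  1 × O (charge -1): no H
  1 × S: 1 H
  Total hydrogens = 9.
Net charge -1.
Molecular formula: C7H9FNO4S-

C7H9FNO4S-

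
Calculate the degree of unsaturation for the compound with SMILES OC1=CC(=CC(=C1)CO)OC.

4

Molecular formula from the SMILES: C8H10O3.
DoU = (2C + 2 + N − H − X)/2 = (2·8 + 2 + 0 − 10 − 0)/2 = 8/2 = 4.
(Structurally: 1 ring(s) + 3 π bond(s) = 4.)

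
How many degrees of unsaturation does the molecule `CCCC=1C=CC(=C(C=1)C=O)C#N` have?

7

Molecular formula from the SMILES: C11H11NO.
DoU = (2C + 2 + N − H − X)/2 = (2·11 + 2 + 1 − 11 − 0)/2 = 14/2 = 7.
(Structurally: 1 ring(s) + 6 π bond(s) = 7.)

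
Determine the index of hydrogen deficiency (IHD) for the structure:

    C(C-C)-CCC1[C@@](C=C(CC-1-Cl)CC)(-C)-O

Molecular formula from the SMILES: C14H25ClO.
DoU = (2C + 2 + N − H − X)/2 = (2·14 + 2 + 0 − 25 − 1)/2 = 4/2 = 2.
(Structurally: 1 ring(s) + 1 π bond(s) = 2.)

2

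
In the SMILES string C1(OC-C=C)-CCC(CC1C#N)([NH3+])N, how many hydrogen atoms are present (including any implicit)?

Hydrogens are implicit in SMILES; fill each atom to its normal valence:
  5 × C: 2 H each → 10
  3 × C: 1 H each → 3
  2 × C: no H
  1 × N (charge +1): 3 H
  1 × N: 2 H
  1 × N: no H
  1 × O: no H
  Total hydrogens = 18.

18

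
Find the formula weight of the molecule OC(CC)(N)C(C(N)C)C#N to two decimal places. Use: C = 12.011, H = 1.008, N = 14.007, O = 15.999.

Molecular formula: C7H15N3O.
M = 7×12.011 + 15×1.008 + 3×14.007 + 1×15.999 = 157.22 g/mol.

157.22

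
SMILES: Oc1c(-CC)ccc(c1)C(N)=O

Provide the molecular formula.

Heavy atoms from the SMILES: 9 C, 1 N, 2 O.
Implicit hydrogens by atom environment:
  3 × C (aromatic): 1 H each → 3
  3 × C (aromatic): no H
  1 × C: 3 H
  1 × C: 2 H
  1 × C: no H
  1 × N: 2 H
  1 × O: 1 H
  1 × O: no H
  Total hydrogens = 11.
Molecular formula: C9H11NO2

C9H11NO2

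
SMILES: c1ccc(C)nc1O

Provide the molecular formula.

C6H7NO

Heavy atoms from the SMILES: 6 C, 1 N, 1 O.
Implicit hydrogens by atom environment:
  3 × C (aromatic): 1 H each → 3
  2 × C (aromatic): no H
  1 × C: 3 H
  1 × N (aromatic): no H
  1 × O: 1 H
  Total hydrogens = 7.
Molecular formula: C6H7NO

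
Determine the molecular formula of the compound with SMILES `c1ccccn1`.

Heavy atoms from the SMILES: 5 C, 1 N.
Implicit hydrogens by atom environment:
  5 × C (aromatic): 1 H each → 5
  1 × N (aromatic): no H
  Total hydrogens = 5.
Molecular formula: C5H5N

C5H5N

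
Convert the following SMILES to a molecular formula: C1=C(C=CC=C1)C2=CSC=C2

C10H8S

Heavy atoms from the SMILES: 10 C, 1 S.
Implicit hydrogens by atom environment:
  8 × C (aromatic): 1 H each → 8
  2 × C (aromatic): no H
  1 × S (aromatic): no H
  Total hydrogens = 8.
Molecular formula: C10H8S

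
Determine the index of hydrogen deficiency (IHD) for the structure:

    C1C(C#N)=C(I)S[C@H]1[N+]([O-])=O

5

Molecular formula from the SMILES: C5H3IN2O2S.
DoU = (2C + 2 + N − H − X)/2 = (2·5 + 2 + 2 − 3 − 1)/2 = 10/2 = 5.
(Structurally: 1 ring(s) + 4 π bond(s) = 5.)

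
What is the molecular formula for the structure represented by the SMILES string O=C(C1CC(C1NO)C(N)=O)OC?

C7H12N2O4

Heavy atoms from the SMILES: 7 C, 2 N, 4 O.
Implicit hydrogens by atom environment:
  3 × C: 1 H each → 3
  3 × O: no H
  2 × C: no H
  1 × C: 3 H
  1 × C: 2 H
  1 × N: 2 H
  1 × N: 1 H
  1 × O: 1 H
  Total hydrogens = 12.
Molecular formula: C7H12N2O4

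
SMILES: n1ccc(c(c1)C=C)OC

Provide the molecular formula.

C8H9NO

Heavy atoms from the SMILES: 8 C, 1 N, 1 O.
Implicit hydrogens by atom environment:
  3 × C (aromatic): 1 H each → 3
  2 × C (aromatic): no H
  1 × C: 3 H
  1 × C: 2 H
  1 × C: 1 H
  1 × N (aromatic): no H
  1 × O: no H
  Total hydrogens = 9.
Molecular formula: C8H9NO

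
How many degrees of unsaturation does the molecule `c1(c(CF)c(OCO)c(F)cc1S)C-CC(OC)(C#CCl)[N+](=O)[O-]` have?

Molecular formula from the SMILES: C14H14ClF2NO5S.
DoU = (2C + 2 + N − H − X)/2 = (2·14 + 2 + 1 − 14 − 3)/2 = 14/2 = 7.
(Structurally: 1 ring(s) + 6 π bond(s) = 7.)

7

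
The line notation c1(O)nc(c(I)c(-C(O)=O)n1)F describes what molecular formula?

Heavy atoms from the SMILES: 5 C, 1 F, 1 I, 2 N, 3 O.
Implicit hydrogens by atom environment:
  4 × C (aromatic): no H
  2 × N (aromatic): no H
  2 × O: 1 H each → 2
  1 × C: no H
  1 × F: no H
  1 × I: no H
  1 × O: no H
  Total hydrogens = 2.
Molecular formula: C5H2FIN2O3

C5H2FIN2O3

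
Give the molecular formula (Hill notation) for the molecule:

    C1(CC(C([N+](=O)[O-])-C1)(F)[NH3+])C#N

C6H9FN3O2+

Heavy atoms from the SMILES: 6 C, 1 F, 3 N, 2 O.
Implicit hydrogens by atom environment:
  2 × C: 2 H each → 4
  2 × C: 1 H each → 2
  2 × C: no H
  1 × F: no H
  1 × N (charge +1): 3 H
  1 × N (charge +1): no H
  1 × N: no H
  1 × O: no H
  1 × O (charge -1): no H
  Total hydrogens = 9.
Net charge +1.
Molecular formula: C6H9FN3O2+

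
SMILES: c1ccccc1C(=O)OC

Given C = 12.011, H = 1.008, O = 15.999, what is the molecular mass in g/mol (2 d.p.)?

Molecular formula: C8H8O2.
M = 8×12.011 + 8×1.008 + 2×15.999 = 136.15 g/mol.

136.15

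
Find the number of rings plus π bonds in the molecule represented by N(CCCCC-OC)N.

Molecular formula from the SMILES: C6H16N2O.
DoU = (2C + 2 + N − H − X)/2 = (2·6 + 2 + 2 − 16 − 0)/2 = 0/2 = 0.
(Structurally: 0 ring(s) + 0 π bond(s) = 0.)

0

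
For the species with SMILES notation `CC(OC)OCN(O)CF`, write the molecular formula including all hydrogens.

Heavy atoms from the SMILES: 5 C, 1 F, 1 N, 3 O.
Implicit hydrogens by atom environment:
  2 × C: 3 H each → 6
  2 × C: 2 H each → 4
  2 × O: no H
  1 × C: 1 H
  1 × F: no H
  1 × N: no H
  1 × O: 1 H
  Total hydrogens = 12.
Molecular formula: C5H12FNO3

C5H12FNO3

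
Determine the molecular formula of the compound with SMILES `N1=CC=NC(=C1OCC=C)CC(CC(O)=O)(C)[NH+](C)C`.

Heavy atoms from the SMILES: 14 C, 3 N, 3 O.
Implicit hydrogens by atom environment:
  4 × C: 2 H each → 8
  3 × C: 3 H each → 9
  2 × C (aromatic): 1 H each → 2
  2 × C (aromatic): no H
  2 × C: no H
  2 × N (aromatic): no H
  2 × O: no H
  1 × C: 1 H
  1 × N (charge +1): 1 H
  1 × O: 1 H
  Total hydrogens = 22.
Net charge +1.
Molecular formula: C14H22N3O3+

C14H22N3O3+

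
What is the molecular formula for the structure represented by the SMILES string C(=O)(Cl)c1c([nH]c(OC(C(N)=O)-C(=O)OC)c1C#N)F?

C10H7ClFN3O5

Heavy atoms from the SMILES: 10 C, 1 Cl, 1 F, 3 N, 5 O.
Implicit hydrogens by atom environment:
  5 × O: no H
  4 × C (aromatic): no H
  4 × C: no H
  1 × C: 3 H
  1 × C: 1 H
  1 × Cl: no H
  1 × F: no H
  1 × N: 2 H
  1 × N (aromatic): 1 H
  1 × N: no H
  Total hydrogens = 7.
Molecular formula: C10H7ClFN3O5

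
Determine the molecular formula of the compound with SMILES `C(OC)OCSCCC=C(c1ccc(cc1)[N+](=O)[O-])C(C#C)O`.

C16H19NO5S

Heavy atoms from the SMILES: 16 C, 1 N, 5 O, 1 S.
Implicit hydrogens by atom environment:
  4 × C: 2 H each → 8
  4 × C (aromatic): 1 H each → 4
  3 × C: 1 H each → 3
  3 × O: no H
  2 × C: no H
  2 × C (aromatic): no H
  1 × C: 3 H
  1 × N (charge +1): no H
  1 × O: 1 H
  1 × O (charge -1): no H
  1 × S: no H
  Total hydrogens = 19.
Molecular formula: C16H19NO5S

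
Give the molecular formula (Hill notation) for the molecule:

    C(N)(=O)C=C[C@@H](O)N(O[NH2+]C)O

Heavy atoms from the SMILES: 5 C, 3 N, 4 O.
Implicit hydrogens by atom environment:
  3 × C: 1 H each → 3
  2 × O: 1 H each → 2
  2 × O: no H
  1 × C: 3 H
  1 × C: no H
  1 × N: 2 H
  1 × N (charge +1): 2 H
  1 × N: no H
  Total hydrogens = 12.
Net charge +1.
Molecular formula: C5H12N3O4+

C5H12N3O4+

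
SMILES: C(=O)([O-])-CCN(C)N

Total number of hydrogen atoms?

Hydrogens are implicit in SMILES; fill each atom to its normal valence:
  2 × C: 2 H each → 4
  1 × C: 3 H
  1 × C: no H
  1 × N: 2 H
  1 × N: no H
  1 × O: no H
  1 × O (charge -1): no H
  Total hydrogens = 9.

9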